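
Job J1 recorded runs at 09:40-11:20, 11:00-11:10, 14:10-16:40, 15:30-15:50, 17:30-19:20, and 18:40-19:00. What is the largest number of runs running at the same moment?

2

At 11:00, 2 of the intervals are simultaneously active.
No point has more.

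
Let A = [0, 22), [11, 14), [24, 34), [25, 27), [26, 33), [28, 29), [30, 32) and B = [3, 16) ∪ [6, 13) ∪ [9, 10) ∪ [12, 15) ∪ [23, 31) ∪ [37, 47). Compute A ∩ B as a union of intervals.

[3, 16) ∪ [24, 31)

A, merged: [0, 22), [24, 34).
B, merged: [3, 16), [23, 31), [37, 47).
[0, 22) ∩ B → [3, 16).
[24, 34) ∩ B → [24, 31).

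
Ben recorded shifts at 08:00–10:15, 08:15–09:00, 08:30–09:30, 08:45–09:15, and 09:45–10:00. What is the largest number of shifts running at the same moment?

Sweep endpoints in order; track running count of active intervals.
Peak of 4 reached at 08:45.

4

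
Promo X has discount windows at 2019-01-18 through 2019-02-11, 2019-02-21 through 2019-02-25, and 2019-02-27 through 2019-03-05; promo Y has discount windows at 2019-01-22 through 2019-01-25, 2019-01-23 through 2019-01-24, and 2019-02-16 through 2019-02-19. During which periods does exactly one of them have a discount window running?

2019-01-18 through 2019-01-21, 2019-01-26 through 2019-02-11, 2019-02-16 through 2019-02-19, 2019-02-21 through 2019-02-25, 2019-02-27 through 2019-03-05

Second set merges to 2019-01-22 through 2019-01-25, 2019-02-16 through 2019-02-19.
A but not B: 2019-01-18 through 2019-01-21, 2019-01-26 through 2019-02-11, 2019-02-21 through 2019-02-25, 2019-02-27 through 2019-03-05.
B but not A: 2019-02-16 through 2019-02-19.
Combining gives A △ B.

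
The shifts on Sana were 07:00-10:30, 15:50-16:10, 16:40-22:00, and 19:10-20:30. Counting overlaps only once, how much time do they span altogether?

Merged: 07:00-10:30, 15:50-16:10, 16:40-22:00.
Lengths: 3 h 30 min + 20 min + 5 h 20 min = 9 h 10 min.

9 h 10 min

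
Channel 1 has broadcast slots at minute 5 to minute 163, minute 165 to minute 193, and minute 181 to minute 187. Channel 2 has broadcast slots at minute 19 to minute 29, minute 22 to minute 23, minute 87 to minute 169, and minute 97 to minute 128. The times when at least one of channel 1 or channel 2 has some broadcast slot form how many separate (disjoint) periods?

1

First set merges to minute 5 to minute 163, minute 165 to minute 193.
Second set merges to minute 19 to minute 29, minute 87 to minute 169.
A ∪ B = minute 5 to minute 193.
That is 1 disjoint piece.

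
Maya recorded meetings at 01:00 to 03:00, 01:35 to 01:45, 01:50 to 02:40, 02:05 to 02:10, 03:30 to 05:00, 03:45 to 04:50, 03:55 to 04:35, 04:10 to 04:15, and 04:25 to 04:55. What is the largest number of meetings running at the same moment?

4

Sweep endpoints in order; track running count of active intervals.
Peak of 4 reached at 04:10.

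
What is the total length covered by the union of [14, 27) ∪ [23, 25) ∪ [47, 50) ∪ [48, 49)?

16

Merged: [14, 27), [47, 50).
Lengths: 13 + 3 = 16.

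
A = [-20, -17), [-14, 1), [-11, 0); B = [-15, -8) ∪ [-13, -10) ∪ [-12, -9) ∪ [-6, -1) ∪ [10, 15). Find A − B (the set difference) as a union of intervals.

Merge the first list: [-20, -17), [-14, 1).
Merge the second list: [-15, -8), [-6, -1), [10, 15).
[-20, -17) is untouched.
[-14, 1) with B removed leaves [-8, -6), [-1, 1).

[-20, -17) ∪ [-8, -6) ∪ [-1, 1)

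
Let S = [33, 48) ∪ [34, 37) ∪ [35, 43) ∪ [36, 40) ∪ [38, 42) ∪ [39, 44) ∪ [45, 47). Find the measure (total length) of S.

15

Merged: [33, 48).
Length: 15.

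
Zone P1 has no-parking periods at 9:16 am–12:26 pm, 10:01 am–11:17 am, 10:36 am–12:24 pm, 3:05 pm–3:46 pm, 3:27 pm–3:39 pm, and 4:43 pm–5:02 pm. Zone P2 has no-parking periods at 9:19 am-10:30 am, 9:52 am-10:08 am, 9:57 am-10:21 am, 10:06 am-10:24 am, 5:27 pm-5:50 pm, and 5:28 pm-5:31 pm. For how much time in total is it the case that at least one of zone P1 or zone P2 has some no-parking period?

4 h 33 min

A, merged: 9:16 am-12:26 pm, 3:05 pm-3:46 pm, 4:43 pm-5:02 pm.
B, merged: 9:19 am-10:30 am, 5:27 pm-5:50 pm.
A ∪ B = 9:16 am-12:26 pm, 3:05 pm-3:46 pm, 4:43 pm-5:02 pm, 5:27 pm-5:50 pm.
Total: 3 h 10 min + 41 min + 19 min + 23 min = 4 h 33 min.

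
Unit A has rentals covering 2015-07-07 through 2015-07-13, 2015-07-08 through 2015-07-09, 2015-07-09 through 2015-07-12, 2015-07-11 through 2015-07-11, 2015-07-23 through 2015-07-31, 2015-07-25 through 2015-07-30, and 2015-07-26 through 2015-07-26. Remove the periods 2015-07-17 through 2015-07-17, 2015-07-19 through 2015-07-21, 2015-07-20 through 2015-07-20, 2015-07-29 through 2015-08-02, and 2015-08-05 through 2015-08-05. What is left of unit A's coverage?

2015-07-07 through 2015-07-13, 2015-07-23 through 2015-07-28

Merge the first list: 2015-07-07 through 2015-07-13, 2015-07-23 through 2015-07-31.
Merge the second list: 2015-07-17 through 2015-07-17, 2015-07-19 through 2015-07-21, 2015-07-29 through 2015-08-02, 2015-08-05 through 2015-08-05.
2015-07-07 through 2015-07-13 is untouched.
2015-07-23 through 2015-07-31 with B removed leaves 2015-07-23 through 2015-07-28.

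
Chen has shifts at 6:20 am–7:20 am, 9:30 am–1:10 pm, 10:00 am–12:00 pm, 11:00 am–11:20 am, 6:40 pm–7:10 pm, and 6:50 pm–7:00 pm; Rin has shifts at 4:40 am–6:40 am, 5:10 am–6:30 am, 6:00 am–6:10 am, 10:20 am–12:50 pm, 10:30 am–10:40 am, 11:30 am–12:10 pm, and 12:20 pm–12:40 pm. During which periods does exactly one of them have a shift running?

Merge the first list: 6:20 am–7:20 am, 9:30 am–1:10 pm, 6:40 pm–7:10 pm.
Merge the second list: 4:40 am–6:40 am, 10:20 am–12:50 pm.
A but not B: 6:40 am–7:20 am, 9:30 am–10:20 am, 12:50 pm–1:10 pm, 6:40 pm–7:10 pm.
B but not A: 4:40 am–6:20 am.
Combining gives A △ B.

4:40 am–6:20 am, 6:40 am–7:20 am, 9:30 am–10:20 am, 12:50 pm–1:10 pm, 6:40 pm–7:10 pm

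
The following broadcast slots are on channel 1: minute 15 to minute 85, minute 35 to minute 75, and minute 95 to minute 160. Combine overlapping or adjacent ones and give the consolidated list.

minute 35 to minute 75 overlaps/touches minute 15 to minute 85 → extend to minute 15 to minute 85.
minute 95 to minute 160 is disjoint → start new block.

minute 15 to minute 85, minute 95 to minute 160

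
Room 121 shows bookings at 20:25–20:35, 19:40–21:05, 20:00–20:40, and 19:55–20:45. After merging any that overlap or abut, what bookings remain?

Sort by start: 19:40–21:05, 19:55–20:45, 20:00–20:40, 20:25–20:35.
19:55–20:45 overlaps/touches 19:40–21:05 → extend to 19:40–21:05.
20:00–20:40 overlaps/touches 19:40–21:05 → extend to 19:40–21:05.
20:25–20:35 overlaps/touches 19:40–21:05 → extend to 19:40–21:05.

19:40–21:05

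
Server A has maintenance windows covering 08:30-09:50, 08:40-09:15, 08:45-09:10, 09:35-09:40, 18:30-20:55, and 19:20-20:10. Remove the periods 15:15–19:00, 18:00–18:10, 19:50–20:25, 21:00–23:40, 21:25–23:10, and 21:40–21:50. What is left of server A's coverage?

08:30-09:50, 19:00-19:50, 20:25-20:55

A, merged: 08:30-09:50, 18:30-20:55.
B, merged: 15:15-19:00, 19:50-20:25, 21:00-23:40.
08:30-09:50: nothing removed.
18:30-20:55 \ B = 19:00-19:50, 20:25-20:55.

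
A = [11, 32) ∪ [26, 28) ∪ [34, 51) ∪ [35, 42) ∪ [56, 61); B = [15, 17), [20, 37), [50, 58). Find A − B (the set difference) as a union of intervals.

[11, 15) ∪ [17, 20) ∪ [37, 50) ∪ [58, 61)

First set merges to [11, 32), [34, 51), [56, 61).
[11, 32) minus B → [11, 15), [17, 20).
[34, 51) minus B → [37, 50).
[56, 61) minus B → [58, 61).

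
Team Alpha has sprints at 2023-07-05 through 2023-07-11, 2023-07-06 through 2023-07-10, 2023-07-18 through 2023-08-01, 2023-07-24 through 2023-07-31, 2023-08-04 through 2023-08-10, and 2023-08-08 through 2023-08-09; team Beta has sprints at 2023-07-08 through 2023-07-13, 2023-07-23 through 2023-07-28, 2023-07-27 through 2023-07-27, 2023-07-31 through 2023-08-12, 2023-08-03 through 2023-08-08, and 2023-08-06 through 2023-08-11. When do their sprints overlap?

A, merged: 2023-07-05 through 2023-07-11, 2023-07-18 through 2023-08-01, 2023-08-04 through 2023-08-10.
B, merged: 2023-07-08 through 2023-07-13, 2023-07-23 through 2023-07-28, 2023-07-31 through 2023-08-12.
2023-07-05 through 2023-07-11 overlaps B on 2023-07-08 through 2023-07-11.
2023-07-18 through 2023-08-01 overlaps B on 2023-07-23 through 2023-07-28, 2023-07-31 through 2023-08-01.
2023-08-04 through 2023-08-10 overlaps B on 2023-08-04 through 2023-08-10.

2023-07-08 through 2023-07-11, 2023-07-23 through 2023-07-28, 2023-07-31 through 2023-08-01, 2023-08-04 through 2023-08-10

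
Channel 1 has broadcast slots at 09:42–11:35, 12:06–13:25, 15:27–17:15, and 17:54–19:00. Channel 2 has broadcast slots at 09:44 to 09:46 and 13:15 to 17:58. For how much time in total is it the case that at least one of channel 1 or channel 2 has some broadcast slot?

8 h 47 min

A ∪ B = 09:42–11:35, 12:06–19:00.
Total: 1 h 53 min + 6 h 54 min = 8 h 47 min.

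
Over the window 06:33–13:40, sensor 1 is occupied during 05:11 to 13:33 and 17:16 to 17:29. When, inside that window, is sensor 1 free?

Covered (merged): 05:11-13:33, 17:16-17:29.
Uncovered inside 06:33-13:40: 13:33-13:40.

13:33-13:40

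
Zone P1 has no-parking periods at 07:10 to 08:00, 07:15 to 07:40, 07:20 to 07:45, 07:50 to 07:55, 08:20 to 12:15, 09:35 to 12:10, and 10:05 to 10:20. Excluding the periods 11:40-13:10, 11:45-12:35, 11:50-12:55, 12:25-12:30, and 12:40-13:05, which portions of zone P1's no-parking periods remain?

07:10–08:00, 08:20–11:40

A, merged: 07:10–08:00, 08:20–12:15.
B, merged: 11:40–13:10.
07:10–08:00 is untouched.
08:20–12:15 with B removed leaves 08:20–11:40.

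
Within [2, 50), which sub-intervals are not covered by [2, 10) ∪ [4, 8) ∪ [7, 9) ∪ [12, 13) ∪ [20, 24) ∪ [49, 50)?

[10, 12) ∪ [13, 20) ∪ [24, 49)

Covered (merged): [2, 10), [12, 13), [20, 24), [49, 50).
Uncovered inside [2, 50): [10, 12), [13, 20), [24, 49).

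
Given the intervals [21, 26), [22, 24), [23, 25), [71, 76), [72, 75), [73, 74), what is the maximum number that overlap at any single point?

3

Sweep endpoints in order; track running count of active intervals.
Peak of 3 reached at 23.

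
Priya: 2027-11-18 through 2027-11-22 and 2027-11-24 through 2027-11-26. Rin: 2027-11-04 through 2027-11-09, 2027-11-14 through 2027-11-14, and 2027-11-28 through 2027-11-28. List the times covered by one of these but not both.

2027-11-04 through 2027-11-09, 2027-11-14 through 2027-11-14, 2027-11-18 through 2027-11-22, 2027-11-24 through 2027-11-26, 2027-11-28 through 2027-11-28

A \ B = 2027-11-18 through 2027-11-22, 2027-11-24 through 2027-11-26.
B \ A = 2027-11-04 through 2027-11-09, 2027-11-14 through 2027-11-14, 2027-11-28 through 2027-11-28.
Union of the two gives the symmetric difference.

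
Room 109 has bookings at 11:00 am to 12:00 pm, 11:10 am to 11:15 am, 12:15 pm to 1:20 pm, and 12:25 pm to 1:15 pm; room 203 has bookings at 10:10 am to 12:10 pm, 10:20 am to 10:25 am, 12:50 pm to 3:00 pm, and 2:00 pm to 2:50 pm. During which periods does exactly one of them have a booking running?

10:10 am–11:00 am, 12:00 pm–12:10 pm, 12:15 pm–12:50 pm, 1:20 pm–3:00 pm

A, merged: 11:00 am–12:00 pm, 12:15 pm–1:20 pm.
B, merged: 10:10 am–12:10 pm, 12:50 pm–3:00 pm.
A but not B: 12:15 pm–12:50 pm.
B but not A: 10:10 am–11:00 am, 12:00 pm–12:10 pm, 1:20 pm–3:00 pm.
Combining gives A △ B.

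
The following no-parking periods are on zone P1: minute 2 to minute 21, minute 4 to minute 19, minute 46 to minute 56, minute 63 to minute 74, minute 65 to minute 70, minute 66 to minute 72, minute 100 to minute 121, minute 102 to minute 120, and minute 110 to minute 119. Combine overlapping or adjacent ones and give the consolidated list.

minute 2 to minute 21, minute 46 to minute 56, minute 63 to minute 74, minute 100 to minute 121

minute 4 to minute 19 overlaps/touches minute 2 to minute 21 → extend to minute 2 to minute 21.
minute 46 to minute 56 is disjoint → start new block.
minute 63 to minute 74 is disjoint → start new block.
minute 65 to minute 70 overlaps/touches minute 63 to minute 74 → extend to minute 63 to minute 74.
minute 66 to minute 72 overlaps/touches minute 63 to minute 74 → extend to minute 63 to minute 74.
minute 100 to minute 121 is disjoint → start new block.
minute 102 to minute 120 overlaps/touches minute 100 to minute 121 → extend to minute 100 to minute 121.
minute 110 to minute 119 overlaps/touches minute 100 to minute 121 → extend to minute 100 to minute 121.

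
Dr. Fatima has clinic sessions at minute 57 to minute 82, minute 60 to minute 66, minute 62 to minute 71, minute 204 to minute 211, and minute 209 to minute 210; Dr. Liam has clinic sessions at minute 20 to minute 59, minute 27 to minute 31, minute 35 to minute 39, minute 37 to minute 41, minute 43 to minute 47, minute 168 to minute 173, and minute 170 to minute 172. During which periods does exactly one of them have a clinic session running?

A, merged: minute 57 to minute 82, minute 204 to minute 211.
B, merged: minute 20 to minute 59, minute 168 to minute 173.
Only in the first: minute 59 to minute 82, minute 204 to minute 211.
Only in the second: minute 20 to minute 57, minute 168 to minute 173.
Together these are the periods covered by exactly one.

minute 20 to minute 57, minute 59 to minute 82, minute 168 to minute 173, minute 204 to minute 211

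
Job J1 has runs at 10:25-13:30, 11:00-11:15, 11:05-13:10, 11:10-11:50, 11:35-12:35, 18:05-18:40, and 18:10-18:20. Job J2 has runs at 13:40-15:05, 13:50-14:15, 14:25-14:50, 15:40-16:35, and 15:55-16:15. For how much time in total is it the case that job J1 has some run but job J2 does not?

3 h 40 min

A, merged: 10:25-13:30, 18:05-18:40.
B, merged: 13:40-15:05, 15:40-16:35.
A \ B = 10:25-13:30, 18:05-18:40.
Total: 3 h 5 min + 35 min = 3 h 40 min.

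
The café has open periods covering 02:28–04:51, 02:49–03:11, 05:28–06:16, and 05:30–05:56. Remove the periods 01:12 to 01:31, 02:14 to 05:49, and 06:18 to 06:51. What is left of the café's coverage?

First set merges to 02:28–04:51, 05:28–06:16.
02:28–04:51: entirely removed.
05:28–06:16 \ B = 05:49–06:16.

05:49–06:16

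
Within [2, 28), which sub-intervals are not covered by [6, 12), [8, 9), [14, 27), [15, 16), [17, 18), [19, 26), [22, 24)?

Covered (merged): [6, 12), [14, 27).
Complement within [2, 28): [2, 6), [12, 14), [27, 28).

[2, 6) ∪ [12, 14) ∪ [27, 28)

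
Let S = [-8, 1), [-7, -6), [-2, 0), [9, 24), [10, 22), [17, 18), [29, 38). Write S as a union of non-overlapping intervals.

[-7, -6) overlaps/touches [-8, 1) → extend to [-8, 1).
[-2, 0) overlaps/touches [-8, 1) → extend to [-8, 1).
[9, 24) is disjoint → start new block.
[10, 22) overlaps/touches [9, 24) → extend to [9, 24).
[17, 18) overlaps/touches [9, 24) → extend to [9, 24).
[29, 38) is disjoint → start new block.

[-8, 1) ∪ [9, 24) ∪ [29, 38)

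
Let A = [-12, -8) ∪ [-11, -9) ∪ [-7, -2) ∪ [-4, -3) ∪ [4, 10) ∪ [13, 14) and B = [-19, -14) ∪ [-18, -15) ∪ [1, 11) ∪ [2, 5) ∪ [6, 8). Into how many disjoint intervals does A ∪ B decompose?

Merge the first list: [-12, -8), [-7, -2), [4, 10), [13, 14).
Merge the second list: [-19, -14), [1, 11).
A ∪ B = [-19, -14), [-12, -8), [-7, -2), [1, 11), [13, 14).
That is 5 disjoint pieces.

5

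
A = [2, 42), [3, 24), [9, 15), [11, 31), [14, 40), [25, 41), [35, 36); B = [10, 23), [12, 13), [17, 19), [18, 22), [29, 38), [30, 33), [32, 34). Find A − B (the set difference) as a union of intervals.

[2, 10) ∪ [23, 29) ∪ [38, 42)

A, merged: [2, 42).
B, merged: [10, 23), [29, 38).
[2, 42) \ B = [2, 10), [23, 29), [38, 42).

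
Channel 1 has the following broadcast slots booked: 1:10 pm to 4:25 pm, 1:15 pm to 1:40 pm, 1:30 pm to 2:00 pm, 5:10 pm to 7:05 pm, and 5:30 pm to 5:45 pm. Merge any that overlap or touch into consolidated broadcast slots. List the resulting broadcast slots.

1:10 pm–4:25 pm, 5:10 pm–7:05 pm

1:15 pm–1:40 pm overlaps/touches 1:10 pm–4:25 pm → extend to 1:10 pm–4:25 pm.
1:30 pm–2:00 pm overlaps/touches 1:10 pm–4:25 pm → extend to 1:10 pm–4:25 pm.
5:10 pm–7:05 pm is disjoint → start new block.
5:30 pm–5:45 pm overlaps/touches 5:10 pm–7:05 pm → extend to 5:10 pm–7:05 pm.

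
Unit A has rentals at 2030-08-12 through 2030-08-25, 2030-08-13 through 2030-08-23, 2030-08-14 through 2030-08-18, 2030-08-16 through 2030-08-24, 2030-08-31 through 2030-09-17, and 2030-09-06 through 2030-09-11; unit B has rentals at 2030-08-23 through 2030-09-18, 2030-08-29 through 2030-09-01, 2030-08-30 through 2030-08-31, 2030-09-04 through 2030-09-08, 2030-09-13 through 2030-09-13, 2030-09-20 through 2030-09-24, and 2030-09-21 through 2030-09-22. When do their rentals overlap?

A, merged: 2030-08-12 through 2030-08-25, 2030-08-31 through 2030-09-17.
B, merged: 2030-08-23 through 2030-09-18, 2030-09-20 through 2030-09-24.
2030-08-12 through 2030-08-25 ∩ B → 2030-08-23 through 2030-08-25.
2030-08-31 through 2030-09-17 ∩ B → 2030-08-31 through 2030-09-17.

2030-08-23 through 2030-08-25, 2030-08-31 through 2030-09-17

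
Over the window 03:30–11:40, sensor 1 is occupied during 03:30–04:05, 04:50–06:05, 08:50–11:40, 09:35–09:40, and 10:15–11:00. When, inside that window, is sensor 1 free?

04:05-04:50, 06:05-08:50

The merged coverage is 03:30-04:05, 04:50-06:05, 08:50-11:40.
Uncovered inside 03:30-11:40: 04:05-04:50, 06:05-08:50.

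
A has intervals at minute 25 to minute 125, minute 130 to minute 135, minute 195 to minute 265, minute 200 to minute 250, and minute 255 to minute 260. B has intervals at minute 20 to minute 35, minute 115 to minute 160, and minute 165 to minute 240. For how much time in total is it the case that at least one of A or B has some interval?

240 minutes

First set merges to minute 25 to minute 125, minute 130 to minute 135, minute 195 to minute 265.
A ∪ B = minute 20 to minute 160, minute 165 to minute 265.
Total: 140 minutes + 100 minutes = 240 minutes.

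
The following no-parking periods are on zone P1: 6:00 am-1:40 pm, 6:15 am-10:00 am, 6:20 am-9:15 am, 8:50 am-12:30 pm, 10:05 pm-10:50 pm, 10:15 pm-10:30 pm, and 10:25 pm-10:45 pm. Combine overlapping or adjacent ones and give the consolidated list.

6:15 am–10:00 am overlaps/touches 6:00 am–1:40 pm → extend to 6:00 am–1:40 pm.
6:20 am–9:15 am overlaps/touches 6:00 am–1:40 pm → extend to 6:00 am–1:40 pm.
8:50 am–12:30 pm overlaps/touches 6:00 am–1:40 pm → extend to 6:00 am–1:40 pm.
10:05 pm–10:50 pm is disjoint → start new block.
10:15 pm–10:30 pm overlaps/touches 10:05 pm–10:50 pm → extend to 10:05 pm–10:50 pm.
10:25 pm–10:45 pm overlaps/touches 10:05 pm–10:50 pm → extend to 10:05 pm–10:50 pm.

6:00 am–1:40 pm, 10:05 pm–10:50 pm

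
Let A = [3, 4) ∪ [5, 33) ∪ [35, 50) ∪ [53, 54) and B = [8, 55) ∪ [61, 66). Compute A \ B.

[3, 4) ∪ [5, 8)

[3, 4): nothing removed.
[5, 33) \ B = [5, 8).
[35, 50): entirely removed.
[53, 54): entirely removed.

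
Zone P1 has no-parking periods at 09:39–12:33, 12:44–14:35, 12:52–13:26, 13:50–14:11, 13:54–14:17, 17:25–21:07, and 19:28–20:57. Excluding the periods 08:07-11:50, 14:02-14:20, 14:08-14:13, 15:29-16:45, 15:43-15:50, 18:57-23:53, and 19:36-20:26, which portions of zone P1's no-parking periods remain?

11:50–12:33, 12:44–14:02, 14:20–14:35, 17:25–18:57

Merge the first list: 09:39–12:33, 12:44–14:35, 17:25–21:07.
Merge the second list: 08:07–11:50, 14:02–14:20, 15:29–16:45, 18:57–23:53.
09:39–12:33 minus B → 11:50–12:33.
12:44–14:35 minus B → 12:44–14:02, 14:20–14:35.
17:25–21:07 minus B → 17:25–18:57.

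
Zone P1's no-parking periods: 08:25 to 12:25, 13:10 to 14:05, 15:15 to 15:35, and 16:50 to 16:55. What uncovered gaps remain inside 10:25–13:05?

The merged coverage is 08:25–12:25, 13:10–14:05, 15:15–15:35, 16:50–16:55.
Uncovered inside 10:25–13:05: 12:25–13:05.

12:25–13:05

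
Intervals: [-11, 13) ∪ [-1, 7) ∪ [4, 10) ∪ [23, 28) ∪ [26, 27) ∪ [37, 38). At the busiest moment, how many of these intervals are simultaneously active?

3

Sweep endpoints in order; track running count of active intervals.
Peak of 3 reached at 4.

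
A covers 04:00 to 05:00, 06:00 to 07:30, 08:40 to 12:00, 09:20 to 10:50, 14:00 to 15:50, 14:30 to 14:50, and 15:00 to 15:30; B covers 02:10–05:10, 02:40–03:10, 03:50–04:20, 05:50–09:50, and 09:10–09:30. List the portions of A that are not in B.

First set merges to 04:00–05:00, 06:00–07:30, 08:40–12:00, 14:00–15:50.
Second set merges to 02:10–05:10, 05:50–09:50.
04:00–05:00 lies entirely inside B → drops out.
06:00–07:30 lies entirely inside B → drops out.
08:40–12:00 with B removed leaves 09:50–12:00.
14:00–15:50 is untouched.

09:50–12:00, 14:00–15:50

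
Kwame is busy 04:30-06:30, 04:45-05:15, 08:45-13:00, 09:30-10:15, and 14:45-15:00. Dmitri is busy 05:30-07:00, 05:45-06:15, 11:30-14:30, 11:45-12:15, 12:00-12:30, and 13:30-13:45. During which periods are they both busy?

First set merges to 04:30-06:30, 08:45-13:00, 14:45-15:00.
Second set merges to 05:30-07:00, 11:30-14:30.
04:30-06:30 ∩ B → 05:30-06:30.
08:45-13:00 ∩ B → 11:30-13:00.
14:45-15:00 meets no B interval.

05:30-06:30, 11:30-13:00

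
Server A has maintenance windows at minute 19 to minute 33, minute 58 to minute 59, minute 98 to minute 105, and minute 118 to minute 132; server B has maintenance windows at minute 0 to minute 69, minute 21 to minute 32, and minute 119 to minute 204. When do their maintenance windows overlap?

minute 19 to minute 33, minute 58 to minute 59, minute 119 to minute 132

Merge the second list: minute 0 to minute 69, minute 119 to minute 204.
minute 19 to minute 33 overlaps B on minute 19 to minute 33.
minute 58 to minute 59 overlaps B on minute 58 to minute 59.
minute 98 to minute 105 falls entirely outside B.
minute 118 to minute 132 overlaps B on minute 119 to minute 132.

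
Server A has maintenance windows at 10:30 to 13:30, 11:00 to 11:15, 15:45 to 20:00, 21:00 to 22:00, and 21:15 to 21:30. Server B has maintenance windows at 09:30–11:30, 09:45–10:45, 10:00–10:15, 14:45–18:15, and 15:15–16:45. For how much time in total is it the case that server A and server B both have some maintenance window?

First set merges to 10:30-13:30, 15:45-20:00, 21:00-22:00.
Second set merges to 09:30-11:30, 14:45-18:15.
A ∩ B = 10:30-11:30, 15:45-18:15.
Total: 1 h + 2 h 30 min = 3 h 30 min.

3 h 30 min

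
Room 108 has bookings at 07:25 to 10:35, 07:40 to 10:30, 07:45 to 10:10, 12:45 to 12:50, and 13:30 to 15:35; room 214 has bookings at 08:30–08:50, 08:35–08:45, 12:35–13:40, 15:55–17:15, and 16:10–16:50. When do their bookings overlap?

08:30–08:50, 12:45–12:50, 13:30–13:40

First set merges to 07:25–10:35, 12:45–12:50, 13:30–15:35.
Second set merges to 08:30–08:50, 12:35–13:40, 15:55–17:15.
07:25–10:35 ∩ B → 08:30–08:50.
12:45–12:50 ∩ B → 12:45–12:50.
13:30–15:35 ∩ B → 13:30–13:40.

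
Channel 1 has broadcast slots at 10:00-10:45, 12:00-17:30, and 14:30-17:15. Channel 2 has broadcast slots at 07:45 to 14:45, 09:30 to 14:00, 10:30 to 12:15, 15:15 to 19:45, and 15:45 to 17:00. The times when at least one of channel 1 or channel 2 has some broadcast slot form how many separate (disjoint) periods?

1

First set merges to 10:00–10:45, 12:00–17:30.
Second set merges to 07:45–14:45, 15:15–19:45.
A ∪ B = 07:45–19:45.
That is 1 disjoint piece.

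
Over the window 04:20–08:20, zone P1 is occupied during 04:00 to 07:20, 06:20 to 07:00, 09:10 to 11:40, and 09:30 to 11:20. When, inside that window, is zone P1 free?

After merging, the occupied span is 04:00–07:20, 09:10–11:40.
Uncovered inside 04:20–08:20: 07:20–08:20.

07:20–08:20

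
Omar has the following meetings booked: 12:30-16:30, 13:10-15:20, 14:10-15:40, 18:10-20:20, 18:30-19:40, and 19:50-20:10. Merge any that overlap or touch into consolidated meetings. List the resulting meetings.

12:30–16:30, 18:10–20:20

13:10–15:20 overlaps/touches 12:30–16:30 → extend to 12:30–16:30.
14:10–15:40 overlaps/touches 12:30–16:30 → extend to 12:30–16:30.
18:10–20:20 is disjoint → start new block.
18:30–19:40 overlaps/touches 18:10–20:20 → extend to 18:10–20:20.
19:50–20:10 overlaps/touches 18:10–20:20 → extend to 18:10–20:20.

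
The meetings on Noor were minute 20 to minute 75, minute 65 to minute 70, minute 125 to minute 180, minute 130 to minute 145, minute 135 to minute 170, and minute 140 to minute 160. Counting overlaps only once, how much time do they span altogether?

110 minutes

Merged: minute 20 to minute 75, minute 125 to minute 180.
Lengths: 55 minutes + 55 minutes = 110 minutes.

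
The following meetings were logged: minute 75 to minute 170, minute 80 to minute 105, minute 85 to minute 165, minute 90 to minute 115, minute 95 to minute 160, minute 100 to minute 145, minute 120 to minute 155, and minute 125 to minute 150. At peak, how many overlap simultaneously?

At minute 100, 6 of the intervals are simultaneously active.
No point has more.

6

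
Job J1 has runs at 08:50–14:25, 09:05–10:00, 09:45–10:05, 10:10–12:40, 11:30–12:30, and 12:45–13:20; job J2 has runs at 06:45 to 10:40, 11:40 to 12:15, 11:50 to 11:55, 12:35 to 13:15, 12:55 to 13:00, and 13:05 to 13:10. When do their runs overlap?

08:50-10:40, 11:40-12:15, 12:35-13:15

A, merged: 08:50-14:25.
B, merged: 06:45-10:40, 11:40-12:15, 12:35-13:15.
08:50-14:25 meets the second set on 08:50-10:40, 11:40-12:15, 12:35-13:15.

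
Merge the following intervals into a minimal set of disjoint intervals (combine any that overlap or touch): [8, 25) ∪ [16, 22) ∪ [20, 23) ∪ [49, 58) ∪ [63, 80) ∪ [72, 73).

[16, 22) overlaps/touches [8, 25) → extend to [8, 25).
[20, 23) overlaps/touches [8, 25) → extend to [8, 25).
[49, 58) is disjoint → start new block.
[63, 80) is disjoint → start new block.
[72, 73) overlaps/touches [63, 80) → extend to [63, 80).

[8, 25) ∪ [49, 58) ∪ [63, 80)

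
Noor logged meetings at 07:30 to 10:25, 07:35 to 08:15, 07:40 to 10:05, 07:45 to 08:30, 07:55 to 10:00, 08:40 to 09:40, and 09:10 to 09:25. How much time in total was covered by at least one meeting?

2 h 55 min

Merged: 07:30-10:25.
Length: 2 h 55 min.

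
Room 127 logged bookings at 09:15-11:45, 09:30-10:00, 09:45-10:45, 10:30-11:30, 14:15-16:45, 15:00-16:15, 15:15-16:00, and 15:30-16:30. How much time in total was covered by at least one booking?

5 h

Merged: 09:15–11:45, 14:15–16:45.
Lengths: 2 h 30 min + 2 h 30 min = 5 h.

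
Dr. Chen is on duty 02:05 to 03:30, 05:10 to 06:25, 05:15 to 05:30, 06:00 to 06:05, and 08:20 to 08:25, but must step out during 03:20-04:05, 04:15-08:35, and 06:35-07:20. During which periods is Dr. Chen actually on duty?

Merge the first list: 02:05-03:30, 05:10-06:25, 08:20-08:25.
Merge the second list: 03:20-04:05, 04:15-08:35.
02:05-03:30 with B removed leaves 02:05-03:20.
05:10-06:25 lies entirely inside B → drops out.
08:20-08:25 lies entirely inside B → drops out.

02:05-03:20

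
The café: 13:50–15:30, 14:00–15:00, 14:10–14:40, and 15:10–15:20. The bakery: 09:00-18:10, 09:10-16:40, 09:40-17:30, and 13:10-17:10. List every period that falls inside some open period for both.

13:50–15:30

Merge the first list: 13:50–15:30.
Merge the second list: 09:00–18:10.
13:50–15:30 ∩ B → 13:50–15:30.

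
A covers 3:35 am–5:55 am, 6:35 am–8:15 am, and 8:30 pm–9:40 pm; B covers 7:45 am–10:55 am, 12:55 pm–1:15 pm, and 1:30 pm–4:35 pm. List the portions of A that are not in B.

3:35 am–5:55 am, 6:35 am–7:45 am, 8:30 pm–9:40 pm

3:35 am–5:55 am: nothing removed.
6:35 am–8:15 am \ B = 6:35 am–7:45 am.
8:30 pm–9:40 pm: nothing removed.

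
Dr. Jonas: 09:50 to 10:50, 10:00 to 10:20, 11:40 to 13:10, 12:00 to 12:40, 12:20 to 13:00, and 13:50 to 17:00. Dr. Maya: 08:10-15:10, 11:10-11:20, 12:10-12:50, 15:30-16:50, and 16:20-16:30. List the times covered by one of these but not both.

Merge the first list: 09:50–10:50, 11:40–13:10, 13:50–17:00.
Merge the second list: 08:10–15:10, 15:30–16:50.
A but not B: 15:10–15:30, 16:50–17:00.
B but not A: 08:10–09:50, 10:50–11:40, 13:10–13:50.
Combining gives A △ B.

08:10–09:50, 10:50–11:40, 13:10–13:50, 15:10–15:30, 16:50–17:00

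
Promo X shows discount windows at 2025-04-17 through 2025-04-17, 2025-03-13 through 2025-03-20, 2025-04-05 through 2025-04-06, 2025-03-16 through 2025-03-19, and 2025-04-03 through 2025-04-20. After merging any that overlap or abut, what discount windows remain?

Sort by start: 2025-03-13 through 2025-03-20, 2025-03-16 through 2025-03-19, 2025-04-03 through 2025-04-20, 2025-04-05 through 2025-04-06, 2025-04-17 through 2025-04-17.
2025-03-16 through 2025-03-19 overlaps/touches 2025-03-13 through 2025-03-20 → extend to 2025-03-13 through 2025-03-20.
2025-04-03 through 2025-04-20 is disjoint → start new block.
2025-04-05 through 2025-04-06 overlaps/touches 2025-04-03 through 2025-04-20 → extend to 2025-04-03 through 2025-04-20.
2025-04-17 through 2025-04-17 overlaps/touches 2025-04-03 through 2025-04-20 → extend to 2025-04-03 through 2025-04-20.

2025-03-13 through 2025-03-20, 2025-04-03 through 2025-04-20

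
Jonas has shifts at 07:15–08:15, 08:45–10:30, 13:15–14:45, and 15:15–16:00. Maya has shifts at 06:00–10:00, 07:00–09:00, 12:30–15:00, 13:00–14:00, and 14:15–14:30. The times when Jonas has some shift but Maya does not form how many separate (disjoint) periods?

2

Merge the second list: 06:00–10:00, 12:30–15:00.
A \ B = 10:00–10:30, 15:15–16:00.
That is 2 disjoint pieces.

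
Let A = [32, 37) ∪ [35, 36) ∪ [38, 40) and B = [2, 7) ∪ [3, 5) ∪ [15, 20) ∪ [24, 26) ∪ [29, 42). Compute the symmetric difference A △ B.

[2, 7) ∪ [15, 20) ∪ [24, 26) ∪ [29, 32) ∪ [37, 38) ∪ [40, 42)

Merge the first list: [32, 37), [38, 40).
Merge the second list: [2, 7), [15, 20), [24, 26), [29, 42).
Only in the first: none.
Only in the second: [2, 7), [15, 20), [24, 26), [29, 32), [37, 38), [40, 42).
Together these are the periods covered by exactly one.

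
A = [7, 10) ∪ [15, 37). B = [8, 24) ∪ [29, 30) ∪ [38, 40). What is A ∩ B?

[7, 10) meets the second set on [8, 10).
[15, 37) meets the second set on [15, 24), [29, 30).

[8, 10) ∪ [15, 24) ∪ [29, 30)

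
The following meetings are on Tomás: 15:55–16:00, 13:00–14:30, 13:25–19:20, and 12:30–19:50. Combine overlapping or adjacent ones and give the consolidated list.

Sort by start: 12:30–19:50, 13:00–14:30, 13:25–19:20, 15:55–16:00.
13:00–14:30 overlaps/touches 12:30–19:50 → extend to 12:30–19:50.
13:25–19:20 overlaps/touches 12:30–19:50 → extend to 12:30–19:50.
15:55–16:00 overlaps/touches 12:30–19:50 → extend to 12:30–19:50.

12:30–19:50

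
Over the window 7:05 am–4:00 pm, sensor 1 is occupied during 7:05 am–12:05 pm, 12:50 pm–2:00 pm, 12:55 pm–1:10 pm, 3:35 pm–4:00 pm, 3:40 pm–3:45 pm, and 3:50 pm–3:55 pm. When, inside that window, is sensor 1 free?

Covered (merged): 7:05 am–12:05 pm, 12:50 pm–2:00 pm, 3:35 pm–4:00 pm.
Gaps within 7:05 am–4:00 pm: 12:05 pm–12:50 pm, 2:00 pm–3:35 pm.

12:05 pm–12:50 pm, 2:00 pm–3:35 pm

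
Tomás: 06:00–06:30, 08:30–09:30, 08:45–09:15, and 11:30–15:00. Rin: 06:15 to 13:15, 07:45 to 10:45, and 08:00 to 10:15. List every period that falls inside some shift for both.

A, merged: 06:00–06:30, 08:30–09:30, 11:30–15:00.
B, merged: 06:15–13:15.
06:00–06:30 meets the second set on 06:15–06:30.
08:30–09:30 meets the second set on 08:30–09:30.
11:30–15:00 meets the second set on 11:30–13:15.

06:15–06:30, 08:30–09:30, 11:30–13:15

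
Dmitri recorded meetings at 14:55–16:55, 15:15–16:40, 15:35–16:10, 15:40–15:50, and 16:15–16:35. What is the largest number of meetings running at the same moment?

4

At 15:40, 4 of the intervals are simultaneously active.
No point has more.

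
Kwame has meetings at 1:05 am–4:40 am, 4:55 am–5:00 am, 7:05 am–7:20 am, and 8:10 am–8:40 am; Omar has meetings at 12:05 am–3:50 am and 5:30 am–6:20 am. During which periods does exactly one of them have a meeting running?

A \ B = 3:50 am–4:40 am, 4:55 am–5:00 am, 7:05 am–7:20 am, 8:10 am–8:40 am.
B \ A = 12:05 am–1:05 am, 5:30 am–6:20 am.
Union of the two gives the symmetric difference.

12:05 am–1:05 am, 3:50 am–4:40 am, 4:55 am–5:00 am, 5:30 am–6:20 am, 7:05 am–7:20 am, 8:10 am–8:40 am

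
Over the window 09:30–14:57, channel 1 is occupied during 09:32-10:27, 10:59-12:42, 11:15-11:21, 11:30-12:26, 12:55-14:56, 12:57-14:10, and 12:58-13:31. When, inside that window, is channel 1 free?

09:30-09:32, 10:27-10:59, 12:42-12:55, 14:56-14:57

The merged coverage is 09:32-10:27, 10:59-12:42, 12:55-14:56.
Gaps within 09:30-14:57: 09:30-09:32, 10:27-10:59, 12:42-12:55, 14:56-14:57.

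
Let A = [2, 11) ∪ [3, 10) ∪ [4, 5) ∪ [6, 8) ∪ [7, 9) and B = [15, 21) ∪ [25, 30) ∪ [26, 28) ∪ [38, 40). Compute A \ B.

[2, 11)

First set merges to [2, 11).
Second set merges to [15, 21), [25, 30), [38, 40).
[2, 11): no B overlap → unchanged.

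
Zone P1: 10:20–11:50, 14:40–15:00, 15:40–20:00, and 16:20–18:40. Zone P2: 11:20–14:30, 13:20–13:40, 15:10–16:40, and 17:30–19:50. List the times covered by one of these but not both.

10:20-11:20, 11:50-14:30, 14:40-15:00, 15:10-15:40, 16:40-17:30, 19:50-20:00

A, merged: 10:20-11:50, 14:40-15:00, 15:40-20:00.
B, merged: 11:20-14:30, 15:10-16:40, 17:30-19:50.
A \ B = 10:20-11:20, 14:40-15:00, 16:40-17:30, 19:50-20:00.
B \ A = 11:50-14:30, 15:10-15:40.
Union of the two gives the symmetric difference.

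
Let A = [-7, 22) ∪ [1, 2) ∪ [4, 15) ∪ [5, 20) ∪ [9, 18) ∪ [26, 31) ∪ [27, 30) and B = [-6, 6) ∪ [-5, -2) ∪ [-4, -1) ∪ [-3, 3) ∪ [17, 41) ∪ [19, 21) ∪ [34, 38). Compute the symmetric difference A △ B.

[-7, -6) ∪ [6, 17) ∪ [22, 26) ∪ [31, 41)

A, merged: [-7, 22), [26, 31).
B, merged: [-6, 6), [17, 41).
A \ B = [-7, -6), [6, 17).
B \ A = [22, 26), [31, 41).
Union of the two gives the symmetric difference.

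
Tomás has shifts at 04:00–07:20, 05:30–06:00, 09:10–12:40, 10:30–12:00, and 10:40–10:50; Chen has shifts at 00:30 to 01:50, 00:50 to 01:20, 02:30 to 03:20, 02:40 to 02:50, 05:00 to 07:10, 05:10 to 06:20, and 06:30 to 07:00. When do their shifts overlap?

First set merges to 04:00–07:20, 09:10–12:40.
Second set merges to 00:30–01:50, 02:30–03:20, 05:00–07:10.
04:00–07:20 overlaps B on 05:00–07:10.
09:10–12:40 falls entirely outside B.

05:00–07:10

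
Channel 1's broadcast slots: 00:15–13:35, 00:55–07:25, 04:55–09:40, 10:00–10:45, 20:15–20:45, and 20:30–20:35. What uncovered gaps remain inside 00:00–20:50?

The merged coverage is 00:15–13:35, 20:15–20:45.
Gaps within 00:00–20:50: 00:00–00:15, 13:35–20:15, 20:45–20:50.

00:00–00:15, 13:35–20:15, 20:45–20:50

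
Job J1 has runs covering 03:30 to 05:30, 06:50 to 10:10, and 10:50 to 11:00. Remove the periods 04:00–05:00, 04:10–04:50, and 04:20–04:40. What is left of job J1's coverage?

Merge the second list: 04:00-05:00.
03:30-05:30 with B removed leaves 03:30-04:00, 05:00-05:30.
06:50-10:10 is untouched.
10:50-11:00 is untouched.

03:30-04:00, 05:00-05:30, 06:50-10:10, 10:50-11:00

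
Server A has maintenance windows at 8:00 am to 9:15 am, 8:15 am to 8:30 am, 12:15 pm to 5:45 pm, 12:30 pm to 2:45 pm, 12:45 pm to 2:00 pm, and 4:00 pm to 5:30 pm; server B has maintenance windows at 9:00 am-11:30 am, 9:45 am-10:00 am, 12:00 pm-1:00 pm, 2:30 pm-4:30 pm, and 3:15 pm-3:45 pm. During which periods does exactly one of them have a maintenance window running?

A, merged: 8:00 am–9:15 am, 12:15 pm–5:45 pm.
B, merged: 9:00 am–11:30 am, 12:00 pm–1:00 pm, 2:30 pm–4:30 pm.
A \ B = 8:00 am–9:00 am, 1:00 pm–2:30 pm, 4:30 pm–5:45 pm.
B \ A = 9:15 am–11:30 am, 12:00 pm–12:15 pm.
Union of the two gives the symmetric difference.

8:00 am–9:00 am, 9:15 am–11:30 am, 12:00 pm–12:15 pm, 1:00 pm–2:30 pm, 4:30 pm–5:45 pm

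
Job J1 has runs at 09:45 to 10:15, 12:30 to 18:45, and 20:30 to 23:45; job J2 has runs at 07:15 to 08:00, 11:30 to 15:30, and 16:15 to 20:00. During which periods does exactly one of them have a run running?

A but not B: 09:45–10:15, 15:30–16:15, 20:30–23:45.
B but not A: 07:15–08:00, 11:30–12:30, 18:45–20:00.
Combining gives A △ B.

07:15–08:00, 09:45–10:15, 11:30–12:30, 15:30–16:15, 18:45–20:00, 20:30–23:45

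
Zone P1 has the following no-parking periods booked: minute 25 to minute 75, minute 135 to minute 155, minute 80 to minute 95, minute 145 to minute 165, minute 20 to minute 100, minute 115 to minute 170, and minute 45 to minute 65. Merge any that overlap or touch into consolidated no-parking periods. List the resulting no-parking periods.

minute 20 to minute 100, minute 115 to minute 170

Sort by start: minute 20 to minute 100, minute 25 to minute 75, minute 45 to minute 65, minute 80 to minute 95, minute 115 to minute 170, minute 135 to minute 155, minute 145 to minute 165.
minute 25 to minute 75 overlaps/touches minute 20 to minute 100 → extend to minute 20 to minute 100.
minute 45 to minute 65 overlaps/touches minute 20 to minute 100 → extend to minute 20 to minute 100.
minute 80 to minute 95 overlaps/touches minute 20 to minute 100 → extend to minute 20 to minute 100.
minute 115 to minute 170 is disjoint → start new block.
minute 135 to minute 155 overlaps/touches minute 115 to minute 170 → extend to minute 115 to minute 170.
minute 145 to minute 165 overlaps/touches minute 115 to minute 170 → extend to minute 115 to minute 170.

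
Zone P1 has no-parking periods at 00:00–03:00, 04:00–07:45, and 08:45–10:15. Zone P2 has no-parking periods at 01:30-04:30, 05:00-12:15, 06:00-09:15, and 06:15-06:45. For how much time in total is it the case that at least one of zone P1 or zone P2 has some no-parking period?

12 h 15 min

Second set merges to 01:30–04:30, 05:00–12:15.
A ∪ B = 00:00–12:15.
Total: 12 h 15 min.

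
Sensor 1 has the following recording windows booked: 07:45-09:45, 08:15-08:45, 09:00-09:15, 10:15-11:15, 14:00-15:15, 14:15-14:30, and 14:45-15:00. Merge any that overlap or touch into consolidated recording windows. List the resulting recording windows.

08:15–08:45 overlaps/touches 07:45–09:45 → extend to 07:45–09:45.
09:00–09:15 overlaps/touches 07:45–09:45 → extend to 07:45–09:45.
10:15–11:15 is disjoint → start new block.
14:00–15:15 is disjoint → start new block.
14:15–14:30 overlaps/touches 14:00–15:15 → extend to 14:00–15:15.
14:45–15:00 overlaps/touches 14:00–15:15 → extend to 14:00–15:15.

07:45–09:45, 10:15–11:15, 14:00–15:15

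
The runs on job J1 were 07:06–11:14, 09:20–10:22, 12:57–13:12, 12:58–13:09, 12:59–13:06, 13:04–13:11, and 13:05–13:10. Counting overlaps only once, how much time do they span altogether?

Merged: 07:06–11:14, 12:57–13:12.
Lengths: 4 h 8 min + 15 min = 4 h 23 min.

4 h 23 min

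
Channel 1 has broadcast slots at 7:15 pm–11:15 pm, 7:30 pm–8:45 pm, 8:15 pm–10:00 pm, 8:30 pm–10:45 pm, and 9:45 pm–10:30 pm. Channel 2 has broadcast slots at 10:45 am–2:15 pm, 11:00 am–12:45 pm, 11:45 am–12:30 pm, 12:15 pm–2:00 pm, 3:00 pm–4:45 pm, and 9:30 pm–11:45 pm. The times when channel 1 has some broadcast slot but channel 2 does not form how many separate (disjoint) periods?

1

Merge the first list: 7:15 pm–11:15 pm.
Merge the second list: 10:45 am–2:15 pm, 3:00 pm–4:45 pm, 9:30 pm–11:45 pm.
A \ B = 7:15 pm–9:30 pm.
That is 1 disjoint piece.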